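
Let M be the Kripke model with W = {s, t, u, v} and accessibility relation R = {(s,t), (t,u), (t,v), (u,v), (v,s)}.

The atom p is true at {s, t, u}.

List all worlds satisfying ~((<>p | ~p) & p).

{u, v}

s: (<>p | ~p) & p is T. ✗
t: (<>p | ~p) & p is T. ✗
u: (<>p | ~p) & p is F. ✓
v: (<>p | ~p) & p is F. ✓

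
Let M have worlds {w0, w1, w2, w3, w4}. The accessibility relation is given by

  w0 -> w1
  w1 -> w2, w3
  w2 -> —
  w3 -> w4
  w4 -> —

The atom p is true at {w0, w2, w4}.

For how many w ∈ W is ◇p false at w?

3

w0: successors {w1}; p there: w1:F. ✗
w1: successors {w2, w3}; p there: w2:T, w3:F. ✓
w2: no successors, so ◇p fails. ✗
w3: successors {w4}; p there: w4:T. ✓
w4: no successors, so ◇p fails. ✗
Satisfying worlds: {w1, w3}.
So ◇p fails at the other 3 worlds.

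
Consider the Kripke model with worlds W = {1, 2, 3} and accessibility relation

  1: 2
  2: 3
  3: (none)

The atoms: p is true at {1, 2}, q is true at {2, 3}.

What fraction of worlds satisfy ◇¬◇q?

1: successors {2}; ¬◇q there: 2:F. ✗
2: successors {3}; ¬◇q there: 3:T. ✓
3: no successors, so ◇¬◇q fails. ✗
That's 1 of 3 worlds, so 1/3.

1/3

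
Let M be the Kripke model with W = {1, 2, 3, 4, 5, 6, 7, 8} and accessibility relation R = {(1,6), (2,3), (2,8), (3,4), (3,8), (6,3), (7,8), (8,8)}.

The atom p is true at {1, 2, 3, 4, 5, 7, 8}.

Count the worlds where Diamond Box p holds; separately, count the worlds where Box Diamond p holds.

For Diamond Box p:
1: successors {6}; Box p there: 6:T. ✓
2: successors {3, 8}; Box p there: 3:T, 8:T. ✓
3: successors {4, 8}; Box p there: 4:T, 8:T. ✓
4: no successors, so Diamond Box p fails. ✗
5: no successors, so Diamond Box p fails. ✗
6: successors {3}; Box p there: 3:T. ✓
7: successors {8}; Box p there: 8:T. ✓
8: successors {8}; Box p there: 8:T. ✓
— 6 worlds.
For Box Diamond p:
1: successors {6}; Diamond p there: 6:T. ✓
2: successors {3, 8}; Diamond p there: 3:T, 8:T. ✓
3: successors {4, 8}; Diamond p there: 4:F, 8:T. ✗
4: no successors, so Box Diamond p holds vacuously. ✓
5: no successors, so Box Diamond p holds vacuously. ✓
6: successors {3}; Diamond p there: 3:T. ✓
7: successors {8}; Diamond p there: 8:T. ✓
8: successors {8}; Diamond p there: 8:T. ✓
— 7 worlds.

6 and 7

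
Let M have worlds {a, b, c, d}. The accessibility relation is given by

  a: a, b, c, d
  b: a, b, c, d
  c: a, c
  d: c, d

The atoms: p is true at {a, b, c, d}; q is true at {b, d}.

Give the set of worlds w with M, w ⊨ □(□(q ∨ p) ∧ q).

a: successors {a, b, c, d}; □(q ∨ p) ∧ q there: a:F, b:T, c:F, d:T. ✗
b: successors {a, b, c, d}; □(q ∨ p) ∧ q there: a:F, b:T, c:F, d:T. ✗
c: successors {a, c}; □(q ∨ p) ∧ q there: a:F, c:F. ✗
d: successors {c, d}; □(q ∨ p) ∧ q there: c:F, d:T. ✗

∅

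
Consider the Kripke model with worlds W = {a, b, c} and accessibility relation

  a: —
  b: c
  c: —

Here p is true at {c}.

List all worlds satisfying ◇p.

{b}

a: no successors, so ◇p fails. ✗
b: successors {c}; p there: c:T. ✓
c: no successors, so ◇p fails. ✗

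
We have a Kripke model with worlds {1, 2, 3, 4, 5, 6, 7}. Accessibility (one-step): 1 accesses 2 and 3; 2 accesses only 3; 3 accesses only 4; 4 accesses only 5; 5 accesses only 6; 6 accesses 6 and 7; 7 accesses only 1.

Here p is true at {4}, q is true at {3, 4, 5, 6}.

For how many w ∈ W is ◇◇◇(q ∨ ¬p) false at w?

1: successors {2, 3}; ◇◇(q ∨ ¬p) there: 2:T, 3:T. ✓
2: successors {3}; ◇◇(q ∨ ¬p) there: 3:T. ✓
3: successors {4}; ◇◇(q ∨ ¬p) there: 4:T. ✓
4: successors {5}; ◇◇(q ∨ ¬p) there: 5:T. ✓
5: successors {6}; ◇◇(q ∨ ¬p) there: 6:T. ✓
6: successors {6, 7}; ◇◇(q ∨ ¬p) there: 6:T, 7:T. ✓
7: successors {1}; ◇◇(q ∨ ¬p) there: 1:T. ✓
Satisfying worlds: {1, 2, 3, 4, 5, 6, 7}.
So ◇◇◇(q ∨ ¬p) fails at the other 0 worlds.

0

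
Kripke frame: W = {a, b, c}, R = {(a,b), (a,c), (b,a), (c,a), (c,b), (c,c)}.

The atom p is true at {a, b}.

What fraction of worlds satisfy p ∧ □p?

1/3

a: p is T, □p is F. ✗
b: p is T, □p is T. ✓
c: p is F, □p is F. ✗
That's 1 of 3 worlds, so 1/3.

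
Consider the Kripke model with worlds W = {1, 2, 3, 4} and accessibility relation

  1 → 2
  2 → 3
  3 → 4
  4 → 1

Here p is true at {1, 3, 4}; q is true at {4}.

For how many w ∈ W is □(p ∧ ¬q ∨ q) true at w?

3

1: successors {2}; p ∧ ¬q ∨ q there: 2:F. ✗
2: successors {3}; p ∧ ¬q ∨ q there: 3:T. ✓
3: successors {4}; p ∧ ¬q ∨ q there: 4:T. ✓
4: successors {1}; p ∧ ¬q ∨ q there: 1:T. ✓
Satisfying worlds: {2, 3, 4}.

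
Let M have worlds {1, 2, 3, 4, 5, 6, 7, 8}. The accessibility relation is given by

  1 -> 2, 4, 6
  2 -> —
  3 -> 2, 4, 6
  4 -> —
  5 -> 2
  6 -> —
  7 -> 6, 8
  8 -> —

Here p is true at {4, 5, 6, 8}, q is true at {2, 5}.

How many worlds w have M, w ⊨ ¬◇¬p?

5

1: ◇¬p is T. ✗
2: ◇¬p is F. ✓
3: ◇¬p is T. ✗
4: ◇¬p is F. ✓
5: ◇¬p is T. ✗
6: ◇¬p is F. ✓
7: ◇¬p is F. ✓
8: ◇¬p is F. ✓
Satisfying worlds: {2, 4, 6, 7, 8}.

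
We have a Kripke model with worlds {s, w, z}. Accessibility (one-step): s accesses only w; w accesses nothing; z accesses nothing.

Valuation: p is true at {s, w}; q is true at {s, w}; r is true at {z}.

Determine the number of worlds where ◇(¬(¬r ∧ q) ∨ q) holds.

s: successors {w}; ¬(¬r ∧ q) ∨ q there: w:T. ✓
w: no successors, so ◇(¬(¬r ∧ q) ∨ q) fails. ✗
z: no successors, so ◇(¬(¬r ∧ q) ∨ q) fails. ✗
Satisfying worlds: {s}.

1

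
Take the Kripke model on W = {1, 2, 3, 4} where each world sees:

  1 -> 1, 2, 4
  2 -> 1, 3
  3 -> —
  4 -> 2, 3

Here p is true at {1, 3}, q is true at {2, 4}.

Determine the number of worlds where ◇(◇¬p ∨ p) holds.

1: successors {1, 2, 4}; ◇¬p ∨ p there: 1:T, 2:F, 4:T. ✓
2: successors {1, 3}; ◇¬p ∨ p there: 1:T, 3:T. ✓
3: no successors, so ◇(◇¬p ∨ p) fails. ✗
4: successors {2, 3}; ◇¬p ∨ p there: 2:F, 3:T. ✓
Satisfying worlds: {1, 2, 4}.

3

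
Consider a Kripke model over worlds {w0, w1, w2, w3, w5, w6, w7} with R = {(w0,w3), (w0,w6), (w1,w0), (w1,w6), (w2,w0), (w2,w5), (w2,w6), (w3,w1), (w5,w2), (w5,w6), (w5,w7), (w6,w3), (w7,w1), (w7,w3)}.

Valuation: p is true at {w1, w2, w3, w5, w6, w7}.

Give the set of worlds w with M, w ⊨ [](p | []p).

w0: successors {w3, w6}; p | []p there: w3:T, w6:T. ✓
w1: successors {w0, w6}; p | []p there: w0:T, w6:T. ✓
w2: successors {w0, w5, w6}; p | []p there: w0:T, w5:T, w6:T. ✓
w3: successors {w1}; p | []p there: w1:T. ✓
w5: successors {w2, w6, w7}; p | []p there: w2:T, w6:T, w7:T. ✓
w6: successors {w3}; p | []p there: w3:T. ✓
w7: successors {w1, w3}; p | []p there: w1:T, w3:T. ✓

{w0, w1, w2, w3, w5, w6, w7}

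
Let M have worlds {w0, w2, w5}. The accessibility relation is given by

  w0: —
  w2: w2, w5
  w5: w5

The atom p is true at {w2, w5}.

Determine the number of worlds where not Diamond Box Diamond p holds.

1

w0: Diamond Box Diamond p is F. ✓
w2: Diamond Box Diamond p is T. ✗
w5: Diamond Box Diamond p is T. ✗
Satisfying worlds: {w0}.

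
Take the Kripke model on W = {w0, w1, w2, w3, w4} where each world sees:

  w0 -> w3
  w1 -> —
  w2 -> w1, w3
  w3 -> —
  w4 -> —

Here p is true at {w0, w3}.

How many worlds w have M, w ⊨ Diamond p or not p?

4

w0: Diamond p is T, not p is F. ✓
w1: Diamond p is F, not p is T. ✓
w2: Diamond p is T, not p is T. ✓
w3: Diamond p is F, not p is F. ✗
w4: Diamond p is F, not p is T. ✓
Satisfying worlds: {w0, w1, w2, w4}.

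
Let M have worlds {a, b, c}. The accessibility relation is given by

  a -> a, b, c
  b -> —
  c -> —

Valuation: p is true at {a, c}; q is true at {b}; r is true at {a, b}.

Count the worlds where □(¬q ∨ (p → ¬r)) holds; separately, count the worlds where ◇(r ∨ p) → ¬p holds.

3 and 2

For □(¬q ∨ (p → ¬r)):
a: successors {a, b, c}; ¬q ∨ (p → ¬r) there: a:T, b:T, c:T. ✓
b: no successors, so □(¬q ∨ (p → ¬r)) holds vacuously. ✓
c: no successors, so □(¬q ∨ (p → ¬r)) holds vacuously. ✓
— 3 worlds.
For ◇(r ∨ p) → ¬p:
a: ◇(r ∨ p) is T, ¬p is F. ✗
b: ◇(r ∨ p) is F, ¬p is T. ✓
c: ◇(r ∨ p) is F, ¬p is F. ✓
— 2 worlds.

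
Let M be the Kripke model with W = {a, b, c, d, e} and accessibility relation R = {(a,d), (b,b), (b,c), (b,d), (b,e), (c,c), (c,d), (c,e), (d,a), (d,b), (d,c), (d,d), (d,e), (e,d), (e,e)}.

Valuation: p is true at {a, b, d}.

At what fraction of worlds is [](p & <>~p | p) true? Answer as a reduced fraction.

a: successors {d}; p & <>~p | p there: d:T. ✓
b: successors {b, c, d, e}; p & <>~p | p there: b:T, c:F, d:T, e:F. ✗
c: successors {c, d, e}; p & <>~p | p there: c:F, d:T, e:F. ✗
d: successors {a, b, c, d, e}; p & <>~p | p there: a:T, b:T, c:F, d:T, e:F. ✗
e: successors {d, e}; p & <>~p | p there: d:T, e:F. ✗
That's 1 of 5 worlds, so 1/5.

1/5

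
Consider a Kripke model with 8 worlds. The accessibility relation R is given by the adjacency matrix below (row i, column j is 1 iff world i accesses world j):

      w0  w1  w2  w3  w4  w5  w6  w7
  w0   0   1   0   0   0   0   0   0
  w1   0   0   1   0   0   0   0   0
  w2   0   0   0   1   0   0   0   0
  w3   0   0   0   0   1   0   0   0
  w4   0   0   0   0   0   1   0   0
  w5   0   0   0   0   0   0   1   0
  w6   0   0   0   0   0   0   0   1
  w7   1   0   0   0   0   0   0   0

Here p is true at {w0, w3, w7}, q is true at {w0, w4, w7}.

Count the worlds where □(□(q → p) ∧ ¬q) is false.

4

w0: successors {w1}; □(q → p) ∧ ¬q there: w1:T. ✓
w1: successors {w2}; □(q → p) ∧ ¬q there: w2:T. ✓
w2: successors {w3}; □(q → p) ∧ ¬q there: w3:F. ✗
w3: successors {w4}; □(q → p) ∧ ¬q there: w4:F. ✗
w4: successors {w5}; □(q → p) ∧ ¬q there: w5:T. ✓
w5: successors {w6}; □(q → p) ∧ ¬q there: w6:T. ✓
w6: successors {w7}; □(q → p) ∧ ¬q there: w7:F. ✗
w7: successors {w0}; □(q → p) ∧ ¬q there: w0:F. ✗
Satisfying worlds: {w0, w1, w4, w5}.
So □(□(q → p) ∧ ¬q) fails at the other 4 worlds.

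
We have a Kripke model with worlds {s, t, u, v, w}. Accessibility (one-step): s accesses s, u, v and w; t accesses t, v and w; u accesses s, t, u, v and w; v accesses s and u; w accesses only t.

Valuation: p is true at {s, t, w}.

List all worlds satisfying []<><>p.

s: successors {s, u, v, w}; <><>p there: s:T, u:T, v:T, w:T. ✓
t: successors {t, v, w}; <><>p there: t:T, v:T, w:T. ✓
u: successors {s, t, u, v, w}; <><>p there: s:T, t:T, u:T, v:T, w:T. ✓
v: successors {s, u}; <><>p there: s:T, u:T. ✓
w: successors {t}; <><>p there: t:T. ✓

{s, t, u, v, w}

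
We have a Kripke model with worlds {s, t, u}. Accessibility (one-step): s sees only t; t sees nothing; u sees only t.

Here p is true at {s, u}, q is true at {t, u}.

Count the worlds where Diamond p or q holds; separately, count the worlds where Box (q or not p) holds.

For Diamond p or q:
s: Diamond p is F, q is F. ✗
t: Diamond p is F, q is T. ✓
u: Diamond p is F, q is T. ✓
— 2 worlds.
For Box (q or not p):
s: successors {t}; q or not p there: t:T. ✓
t: no successors, so Box (q or not p) holds vacuously. ✓
u: successors {t}; q or not p there: t:T. ✓
— 3 worlds.

2 and 3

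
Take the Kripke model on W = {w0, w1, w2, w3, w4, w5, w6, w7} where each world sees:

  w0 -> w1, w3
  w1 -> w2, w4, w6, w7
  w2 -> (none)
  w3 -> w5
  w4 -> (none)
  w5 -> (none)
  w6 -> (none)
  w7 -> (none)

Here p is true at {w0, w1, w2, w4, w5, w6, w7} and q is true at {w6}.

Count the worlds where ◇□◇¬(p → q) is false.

6

w0: successors {w1, w3}; □◇¬(p → q) there: w1:F, w3:F. ✗
w1: successors {w2, w4, w6, w7}; □◇¬(p → q) there: w2:T, w4:T, w6:T, w7:T. ✓
w2: no successors, so ◇□◇¬(p → q) fails. ✗
w3: successors {w5}; □◇¬(p → q) there: w5:T. ✓
w4: no successors, so ◇□◇¬(p → q) fails. ✗
w5: no successors, so ◇□◇¬(p → q) fails. ✗
w6: no successors, so ◇□◇¬(p → q) fails. ✗
w7: no successors, so ◇□◇¬(p → q) fails. ✗
Satisfying worlds: {w1, w3}.
So ◇□◇¬(p → q) fails at the other 6 worlds.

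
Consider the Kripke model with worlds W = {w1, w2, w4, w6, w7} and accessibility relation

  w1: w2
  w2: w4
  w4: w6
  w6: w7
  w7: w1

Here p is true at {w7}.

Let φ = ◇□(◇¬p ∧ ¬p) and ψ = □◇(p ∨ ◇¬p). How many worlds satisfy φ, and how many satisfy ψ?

For ◇□(◇¬p ∧ ¬p):
w1: successors {w2}; □(◇¬p ∧ ¬p) there: w2:T. ✓
w2: successors {w4}; □(◇¬p ∧ ¬p) there: w4:F. ✗
w4: successors {w6}; □(◇¬p ∧ ¬p) there: w6:F. ✗
w6: successors {w7}; □(◇¬p ∧ ¬p) there: w7:T. ✓
w7: successors {w1}; □(◇¬p ∧ ¬p) there: w1:T. ✓
— 3 worlds.
For □◇(p ∨ ◇¬p):
w1: successors {w2}; ◇(p ∨ ◇¬p) there: w2:T. ✓
w2: successors {w4}; ◇(p ∨ ◇¬p) there: w4:F. ✗
w4: successors {w6}; ◇(p ∨ ◇¬p) there: w6:T. ✓
w6: successors {w7}; ◇(p ∨ ◇¬p) there: w7:T. ✓
w7: successors {w1}; ◇(p ∨ ◇¬p) there: w1:T. ✓
— 4 worlds.

3 and 4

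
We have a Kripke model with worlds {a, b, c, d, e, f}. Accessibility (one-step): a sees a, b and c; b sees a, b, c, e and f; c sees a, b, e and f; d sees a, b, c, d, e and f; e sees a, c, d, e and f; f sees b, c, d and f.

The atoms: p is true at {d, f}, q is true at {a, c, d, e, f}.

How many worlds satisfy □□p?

0

a: successors {a, b, c}; □p there: a:F, b:F, c:F. ✗
b: successors {a, b, c, e, f}; □p there: a:F, b:F, c:F, e:F, f:F. ✗
c: successors {a, b, e, f}; □p there: a:F, b:F, e:F, f:F. ✗
d: successors {a, b, c, d, e, f}; □p there: a:F, b:F, c:F, d:F, e:F, f:F. ✗
e: successors {a, c, d, e, f}; □p there: a:F, c:F, d:F, e:F, f:F. ✗
f: successors {b, c, d, f}; □p there: b:F, c:F, d:F, f:F. ✗
Satisfying worlds: ∅.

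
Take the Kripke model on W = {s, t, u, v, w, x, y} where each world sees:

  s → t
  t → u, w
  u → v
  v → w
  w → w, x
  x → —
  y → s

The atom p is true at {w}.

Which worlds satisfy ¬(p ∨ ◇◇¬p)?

s: p ∨ ◇◇¬p is T. ✗
t: p ∨ ◇◇¬p is T. ✗
u: p ∨ ◇◇¬p is F. ✓
v: p ∨ ◇◇¬p is T. ✗
w: p ∨ ◇◇¬p is T. ✗
x: p ∨ ◇◇¬p is F. ✓
y: p ∨ ◇◇¬p is T. ✗

{u, x}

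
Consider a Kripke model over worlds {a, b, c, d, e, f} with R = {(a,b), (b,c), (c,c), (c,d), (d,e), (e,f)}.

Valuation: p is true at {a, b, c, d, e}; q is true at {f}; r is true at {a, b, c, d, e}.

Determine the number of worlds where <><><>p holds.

3

a: successors {b}; <><>p there: b:T. ✓
b: successors {c}; <><>p there: c:T. ✓
c: successors {c, d}; <><>p there: c:T, d:F. ✓
d: successors {e}; <><>p there: e:F. ✗
e: successors {f}; <><>p there: f:F. ✗
f: no successors, so <><><>p fails. ✗
Satisfying worlds: {a, b, c}.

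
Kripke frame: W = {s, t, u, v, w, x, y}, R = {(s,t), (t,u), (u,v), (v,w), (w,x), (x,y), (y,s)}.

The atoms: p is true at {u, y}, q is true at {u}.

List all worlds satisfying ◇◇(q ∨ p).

s: successors {t}; ◇(q ∨ p) there: t:T. ✓
t: successors {u}; ◇(q ∨ p) there: u:F. ✗
u: successors {v}; ◇(q ∨ p) there: v:F. ✗
v: successors {w}; ◇(q ∨ p) there: w:F. ✗
w: successors {x}; ◇(q ∨ p) there: x:T. ✓
x: successors {y}; ◇(q ∨ p) there: y:F. ✗
y: successors {s}; ◇(q ∨ p) there: s:F. ✗

{s, w}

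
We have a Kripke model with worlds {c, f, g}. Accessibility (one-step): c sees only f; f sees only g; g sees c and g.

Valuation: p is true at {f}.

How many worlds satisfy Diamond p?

c: successors {f}; p there: f:T. ✓
f: successors {g}; p there: g:F. ✗
g: successors {c, g}; p there: c:F, g:F. ✗
Satisfying worlds: {c}.

1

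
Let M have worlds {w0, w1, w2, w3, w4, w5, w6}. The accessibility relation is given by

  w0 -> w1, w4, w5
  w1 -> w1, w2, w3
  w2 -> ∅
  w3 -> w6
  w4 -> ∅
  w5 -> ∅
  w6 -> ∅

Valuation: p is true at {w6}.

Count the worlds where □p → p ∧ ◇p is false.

w0: □p is F, p ∧ ◇p is F. ✓
w1: □p is F, p ∧ ◇p is F. ✓
w2: □p is T, p ∧ ◇p is F. ✗
w3: □p is T, p ∧ ◇p is F. ✗
w4: □p is T, p ∧ ◇p is F. ✗
w5: □p is T, p ∧ ◇p is F. ✗
w6: □p is T, p ∧ ◇p is F. ✗
Satisfying worlds: {w0, w1}.
So □p → p ∧ ◇p fails at the other 5 worlds.

5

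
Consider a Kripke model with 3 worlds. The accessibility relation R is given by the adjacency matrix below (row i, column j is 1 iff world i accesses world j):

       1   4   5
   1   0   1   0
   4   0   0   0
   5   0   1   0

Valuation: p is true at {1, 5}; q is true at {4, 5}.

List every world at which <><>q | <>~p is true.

{1, 5}

1: <><>q is F, <>~p is T. ✓
4: <><>q is F, <>~p is F. ✗
5: <><>q is F, <>~p is T. ✓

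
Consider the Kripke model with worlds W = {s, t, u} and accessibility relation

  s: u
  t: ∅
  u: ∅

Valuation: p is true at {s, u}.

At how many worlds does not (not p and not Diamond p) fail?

s: not p and not Diamond p is F. ✓
t: not p and not Diamond p is T. ✗
u: not p and not Diamond p is F. ✓
Satisfying worlds: {s, u}.
So not (not p and not Diamond p) fails at the other 1 world.

1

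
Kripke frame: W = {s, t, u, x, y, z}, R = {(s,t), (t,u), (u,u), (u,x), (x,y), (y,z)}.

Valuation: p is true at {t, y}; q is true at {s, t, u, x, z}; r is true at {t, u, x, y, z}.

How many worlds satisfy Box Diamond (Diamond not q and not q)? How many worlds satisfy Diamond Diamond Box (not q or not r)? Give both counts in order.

1 and 3

For Box Diamond (Diamond not q and not q):
s: successors {t}; Diamond (Diamond not q and not q) there: t:F. ✗
t: successors {u}; Diamond (Diamond not q and not q) there: u:F. ✗
u: successors {u, x}; Diamond (Diamond not q and not q) there: u:F, x:F. ✗
x: successors {y}; Diamond (Diamond not q and not q) there: y:F. ✗
y: successors {z}; Diamond (Diamond not q and not q) there: z:F. ✗
z: no successors, so Box Diamond (Diamond not q and not q) holds vacuously. ✓
— 1 world.
For Diamond Diamond Box (not q or not r):
s: successors {t}; Diamond Box (not q or not r) there: t:F. ✗
t: successors {u}; Diamond Box (not q or not r) there: u:T. ✓
u: successors {u, x}; Diamond Box (not q or not r) there: u:T, x:F. ✓
x: successors {y}; Diamond Box (not q or not r) there: y:T. ✓
y: successors {z}; Diamond Box (not q or not r) there: z:F. ✗
z: no successors, so Diamond Diamond Box (not q or not r) fails. ✗
— 3 worlds.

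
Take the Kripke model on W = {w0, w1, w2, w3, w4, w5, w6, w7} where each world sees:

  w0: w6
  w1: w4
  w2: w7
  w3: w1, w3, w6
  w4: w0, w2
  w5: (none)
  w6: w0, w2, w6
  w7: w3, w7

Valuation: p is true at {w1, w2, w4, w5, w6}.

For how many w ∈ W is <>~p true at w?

5

w0: successors {w6}; ~p there: w6:F. ✗
w1: successors {w4}; ~p there: w4:F. ✗
w2: successors {w7}; ~p there: w7:T. ✓
w3: successors {w1, w3, w6}; ~p there: w1:F, w3:T, w6:F. ✓
w4: successors {w0, w2}; ~p there: w0:T, w2:F. ✓
w5: no successors, so <>~p fails. ✗
w6: successors {w0, w2, w6}; ~p there: w0:T, w2:F, w6:F. ✓
w7: successors {w3, w7}; ~p there: w3:T, w7:T. ✓
Satisfying worlds: {w2, w3, w4, w6, w7}.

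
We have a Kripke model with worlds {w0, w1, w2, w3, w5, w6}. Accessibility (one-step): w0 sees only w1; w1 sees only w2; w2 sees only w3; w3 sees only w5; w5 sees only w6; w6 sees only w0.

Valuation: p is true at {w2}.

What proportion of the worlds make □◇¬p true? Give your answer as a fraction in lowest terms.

5/6

w0: successors {w1}; ◇¬p there: w1:F. ✗
w1: successors {w2}; ◇¬p there: w2:T. ✓
w2: successors {w3}; ◇¬p there: w3:T. ✓
w3: successors {w5}; ◇¬p there: w5:T. ✓
w5: successors {w6}; ◇¬p there: w6:T. ✓
w6: successors {w0}; ◇¬p there: w0:T. ✓
That's 5 of 6 worlds, so 5/6.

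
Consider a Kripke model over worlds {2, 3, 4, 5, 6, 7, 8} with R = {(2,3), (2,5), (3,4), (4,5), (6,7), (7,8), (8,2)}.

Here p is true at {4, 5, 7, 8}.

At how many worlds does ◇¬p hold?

2: successors {3, 5}; ¬p there: 3:T, 5:F. ✓
3: successors {4}; ¬p there: 4:F. ✗
4: successors {5}; ¬p there: 5:F. ✗
5: no successors, so ◇¬p fails. ✗
6: successors {7}; ¬p there: 7:F. ✗
7: successors {8}; ¬p there: 8:F. ✗
8: successors {2}; ¬p there: 2:T. ✓
Satisfying worlds: {2, 8}.

2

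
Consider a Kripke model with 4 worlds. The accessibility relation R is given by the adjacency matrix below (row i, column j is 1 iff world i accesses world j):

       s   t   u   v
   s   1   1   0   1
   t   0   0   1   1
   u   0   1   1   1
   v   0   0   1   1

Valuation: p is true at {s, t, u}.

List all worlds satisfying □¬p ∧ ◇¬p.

∅

s: □¬p is F, ◇¬p is T. ✗
t: □¬p is F, ◇¬p is T. ✗
u: □¬p is F, ◇¬p is T. ✗
v: □¬p is F, ◇¬p is T. ✗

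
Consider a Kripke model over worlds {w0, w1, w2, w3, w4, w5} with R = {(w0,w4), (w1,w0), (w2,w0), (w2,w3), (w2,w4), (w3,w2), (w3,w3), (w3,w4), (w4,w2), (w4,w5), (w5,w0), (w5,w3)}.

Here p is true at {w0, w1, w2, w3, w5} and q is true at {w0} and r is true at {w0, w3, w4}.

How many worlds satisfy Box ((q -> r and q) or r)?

6

w0: successors {w4}; (q -> r and q) or r there: w4:T. ✓
w1: successors {w0}; (q -> r and q) or r there: w0:T. ✓
w2: successors {w0, w3, w4}; (q -> r and q) or r there: w0:T, w3:T, w4:T. ✓
w3: successors {w2, w3, w4}; (q -> r and q) or r there: w2:T, w3:T, w4:T. ✓
w4: successors {w2, w5}; (q -> r and q) or r there: w2:T, w5:T. ✓
w5: successors {w0, w3}; (q -> r and q) or r there: w0:T, w3:T. ✓
Satisfying worlds: {w0, w1, w2, w3, w4, w5}.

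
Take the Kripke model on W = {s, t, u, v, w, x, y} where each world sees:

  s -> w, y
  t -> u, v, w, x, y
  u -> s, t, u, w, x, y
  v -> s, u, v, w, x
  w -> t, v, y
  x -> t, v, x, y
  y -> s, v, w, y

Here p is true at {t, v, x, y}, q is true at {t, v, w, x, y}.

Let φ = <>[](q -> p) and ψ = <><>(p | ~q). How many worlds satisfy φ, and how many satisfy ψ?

For <>[](q -> p):
s: successors {w, y}; [](q -> p) there: w:T, y:F. ✓
t: successors {u, v, w, x, y}; [](q -> p) there: u:F, v:F, w:T, x:T, y:F. ✓
u: successors {s, t, u, w, x, y}; [](q -> p) there: s:F, t:F, u:F, w:T, x:T, y:F. ✓
v: successors {s, u, v, w, x}; [](q -> p) there: s:F, u:F, v:F, w:T, x:T. ✓
w: successors {t, v, y}; [](q -> p) there: t:F, v:F, y:F. ✗
x: successors {t, v, x, y}; [](q -> p) there: t:F, v:F, x:T, y:F. ✓
y: successors {s, v, w, y}; [](q -> p) there: s:F, v:F, w:T, y:F. ✓
— 6 worlds.
For <><>(p | ~q):
s: successors {w, y}; <>(p | ~q) there: w:T, y:T. ✓
t: successors {u, v, w, x, y}; <>(p | ~q) there: u:T, v:T, w:T, x:T, y:T. ✓
u: successors {s, t, u, w, x, y}; <>(p | ~q) there: s:T, t:T, u:T, w:T, x:T, y:T. ✓
v: successors {s, u, v, w, x}; <>(p | ~q) there: s:T, u:T, v:T, w:T, x:T. ✓
w: successors {t, v, y}; <>(p | ~q) there: t:T, v:T, y:T. ✓
x: successors {t, v, x, y}; <>(p | ~q) there: t:T, v:T, x:T, y:T. ✓
y: successors {s, v, w, y}; <>(p | ~q) there: s:T, v:T, w:T, y:T. ✓
— 7 worlds.

6 and 7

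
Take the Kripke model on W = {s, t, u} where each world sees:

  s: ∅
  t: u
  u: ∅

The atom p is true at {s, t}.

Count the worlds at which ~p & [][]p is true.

s: ~p is F, [][]p is T. ✗
t: ~p is F, [][]p is T. ✗
u: ~p is T, [][]p is T. ✓
Satisfying worlds: {u}.

1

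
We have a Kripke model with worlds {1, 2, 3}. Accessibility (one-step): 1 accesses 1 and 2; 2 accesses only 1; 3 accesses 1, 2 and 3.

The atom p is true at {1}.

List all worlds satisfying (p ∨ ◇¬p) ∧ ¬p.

1: p ∨ ◇¬p is T, ¬p is F. ✗
2: p ∨ ◇¬p is F, ¬p is T. ✗
3: p ∨ ◇¬p is T, ¬p is T. ✓

{3}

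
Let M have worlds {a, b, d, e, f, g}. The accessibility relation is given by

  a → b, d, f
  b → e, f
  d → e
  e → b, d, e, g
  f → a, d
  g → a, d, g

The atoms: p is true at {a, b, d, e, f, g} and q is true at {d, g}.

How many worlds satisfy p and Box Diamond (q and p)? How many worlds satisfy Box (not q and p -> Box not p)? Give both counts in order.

2 and 0

For p and Box Diamond (q and p):
a: p is T, Box Diamond (q and p) is F. ✗
b: p is T, Box Diamond (q and p) is T. ✓
d: p is T, Box Diamond (q and p) is T. ✓
e: p is T, Box Diamond (q and p) is F. ✗
f: p is T, Box Diamond (q and p) is F. ✗
g: p is T, Box Diamond (q and p) is F. ✗
— 2 worlds.
For Box (not q and p -> Box not p):
a: successors {b, d, f}; not q and p -> Box not p there: b:F, d:T, f:F. ✗
b: successors {e, f}; not q and p -> Box not p there: e:F, f:F. ✗
d: successors {e}; not q and p -> Box not p there: e:F. ✗
e: successors {b, d, e, g}; not q and p -> Box not p there: b:F, d:T, e:F, g:T. ✗
f: successors {a, d}; not q and p -> Box not p there: a:F, d:T. ✗
g: successors {a, d, g}; not q and p -> Box not p there: a:F, d:T, g:T. ✗
— 0 worlds.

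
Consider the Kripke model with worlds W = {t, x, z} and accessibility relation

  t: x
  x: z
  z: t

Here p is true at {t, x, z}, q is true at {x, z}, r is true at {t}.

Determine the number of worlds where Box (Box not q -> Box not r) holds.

t: successors {x}; Box not q -> Box not r there: x:T. ✓
x: successors {z}; Box not q -> Box not r there: z:F. ✗
z: successors {t}; Box not q -> Box not r there: t:T. ✓
Satisfying worlds: {t, z}.

2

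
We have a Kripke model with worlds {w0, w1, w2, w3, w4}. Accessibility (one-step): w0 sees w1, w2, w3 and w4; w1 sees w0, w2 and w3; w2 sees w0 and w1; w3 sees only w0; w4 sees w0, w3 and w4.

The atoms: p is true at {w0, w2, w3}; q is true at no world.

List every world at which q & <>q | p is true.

w0: q & <>q is F, p is T. ✓
w1: q & <>q is F, p is F. ✗
w2: q & <>q is F, p is T. ✓
w3: q & <>q is F, p is T. ✓
w4: q & <>q is F, p is F. ✗

{w0, w2, w3}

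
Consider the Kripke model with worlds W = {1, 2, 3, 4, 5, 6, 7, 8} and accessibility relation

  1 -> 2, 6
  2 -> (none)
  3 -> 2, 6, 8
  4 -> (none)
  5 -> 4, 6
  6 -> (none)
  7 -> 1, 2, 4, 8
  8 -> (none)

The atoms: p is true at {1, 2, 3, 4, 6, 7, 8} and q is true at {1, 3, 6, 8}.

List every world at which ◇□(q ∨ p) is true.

{1, 3, 5, 7}

1: successors {2, 6}; □(q ∨ p) there: 2:T, 6:T. ✓
2: no successors, so ◇□(q ∨ p) fails. ✗
3: successors {2, 6, 8}; □(q ∨ p) there: 2:T, 6:T, 8:T. ✓
4: no successors, so ◇□(q ∨ p) fails. ✗
5: successors {4, 6}; □(q ∨ p) there: 4:T, 6:T. ✓
6: no successors, so ◇□(q ∨ p) fails. ✗
7: successors {1, 2, 4, 8}; □(q ∨ p) there: 1:T, 2:T, 4:T, 8:T. ✓
8: no successors, so ◇□(q ∨ p) fails. ✗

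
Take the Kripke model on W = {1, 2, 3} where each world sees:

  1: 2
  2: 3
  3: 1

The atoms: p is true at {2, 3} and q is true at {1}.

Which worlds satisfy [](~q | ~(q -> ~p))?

1: successors {2}; ~q | ~(q -> ~p) there: 2:T. ✓
2: successors {3}; ~q | ~(q -> ~p) there: 3:T. ✓
3: successors {1}; ~q | ~(q -> ~p) there: 1:F. ✗

{1, 2}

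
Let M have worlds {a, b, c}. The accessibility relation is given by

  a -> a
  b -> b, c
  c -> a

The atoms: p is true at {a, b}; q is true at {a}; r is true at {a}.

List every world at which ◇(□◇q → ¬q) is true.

a: successors {a}; □◇q → ¬q there: a:F. ✗
b: successors {b, c}; □◇q → ¬q there: b:T, c:T. ✓
c: successors {a}; □◇q → ¬q there: a:F. ✗

{b}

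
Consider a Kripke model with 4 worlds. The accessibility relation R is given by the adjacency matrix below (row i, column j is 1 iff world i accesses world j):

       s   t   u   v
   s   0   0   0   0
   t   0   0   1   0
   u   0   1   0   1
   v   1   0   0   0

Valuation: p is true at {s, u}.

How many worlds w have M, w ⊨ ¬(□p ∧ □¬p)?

s: □p ∧ □¬p is T. ✗
t: □p ∧ □¬p is F. ✓
u: □p ∧ □¬p is F. ✓
v: □p ∧ □¬p is F. ✓
Satisfying worlds: {t, u, v}.

3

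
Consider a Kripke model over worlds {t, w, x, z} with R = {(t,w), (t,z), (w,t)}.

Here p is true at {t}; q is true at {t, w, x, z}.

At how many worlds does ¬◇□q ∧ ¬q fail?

4

t: ¬◇□q is F, ¬q is F. ✗
w: ¬◇□q is F, ¬q is F. ✗
x: ¬◇□q is T, ¬q is F. ✗
z: ¬◇□q is T, ¬q is F. ✗
Satisfying worlds: ∅.
So ¬◇□q ∧ ¬q fails at the other 4 worlds.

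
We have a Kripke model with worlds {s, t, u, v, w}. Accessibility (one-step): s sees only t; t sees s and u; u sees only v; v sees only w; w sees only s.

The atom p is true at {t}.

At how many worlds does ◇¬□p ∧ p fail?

4

s: ◇¬□p is T, p is F. ✗
t: ◇¬□p is T, p is T. ✓
u: ◇¬□p is T, p is F. ✗
v: ◇¬□p is T, p is F. ✗
w: ◇¬□p is F, p is F. ✗
Satisfying worlds: {t}.
So ◇¬□p ∧ p fails at the other 4 worlds.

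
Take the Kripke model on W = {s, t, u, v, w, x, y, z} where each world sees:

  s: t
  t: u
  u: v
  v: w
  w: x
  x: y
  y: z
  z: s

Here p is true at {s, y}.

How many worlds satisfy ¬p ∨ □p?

6

s: ¬p is F, □p is F. ✗
t: ¬p is T, □p is F. ✓
u: ¬p is T, □p is F. ✓
v: ¬p is T, □p is F. ✓
w: ¬p is T, □p is F. ✓
x: ¬p is T, □p is T. ✓
y: ¬p is F, □p is F. ✗
z: ¬p is T, □p is T. ✓
Satisfying worlds: {t, u, v, w, x, z}.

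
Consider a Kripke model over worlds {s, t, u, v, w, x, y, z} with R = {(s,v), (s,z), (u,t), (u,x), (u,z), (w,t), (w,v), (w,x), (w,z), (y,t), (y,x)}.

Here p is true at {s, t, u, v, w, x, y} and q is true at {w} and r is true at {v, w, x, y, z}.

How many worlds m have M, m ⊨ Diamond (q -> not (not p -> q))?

s: successors {v, z}; q -> not (not p -> q) there: v:T, z:T. ✓
t: no successors, so Diamond (q -> not (not p -> q)) fails. ✗
u: successors {t, x, z}; q -> not (not p -> q) there: t:T, x:T, z:T. ✓
v: no successors, so Diamond (q -> not (not p -> q)) fails. ✗
w: successors {t, v, x, z}; q -> not (not p -> q) there: t:T, v:T, x:T, z:T. ✓
x: no successors, so Diamond (q -> not (not p -> q)) fails. ✗
y: successors {t, x}; q -> not (not p -> q) there: t:T, x:T. ✓
z: no successors, so Diamond (q -> not (not p -> q)) fails. ✗
Satisfying worlds: {s, u, w, y}.

4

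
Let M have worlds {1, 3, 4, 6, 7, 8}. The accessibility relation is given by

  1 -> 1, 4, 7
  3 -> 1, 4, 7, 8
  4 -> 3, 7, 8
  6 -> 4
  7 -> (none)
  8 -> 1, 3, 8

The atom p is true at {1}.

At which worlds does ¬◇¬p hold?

1: ◇¬p is T. ✗
3: ◇¬p is T. ✗
4: ◇¬p is T. ✗
6: ◇¬p is T. ✗
7: ◇¬p is F. ✓
8: ◇¬p is T. ✗

{7}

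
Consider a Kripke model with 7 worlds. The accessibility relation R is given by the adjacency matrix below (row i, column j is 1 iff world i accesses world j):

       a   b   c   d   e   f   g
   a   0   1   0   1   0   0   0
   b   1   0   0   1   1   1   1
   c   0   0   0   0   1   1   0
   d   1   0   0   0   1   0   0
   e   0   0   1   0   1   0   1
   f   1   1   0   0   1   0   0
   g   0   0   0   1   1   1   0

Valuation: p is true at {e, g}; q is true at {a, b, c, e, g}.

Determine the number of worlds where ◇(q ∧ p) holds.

6

a: successors {b, d}; q ∧ p there: b:F, d:F. ✗
b: successors {a, d, e, f, g}; q ∧ p there: a:F, d:F, e:T, f:F, g:T. ✓
c: successors {e, f}; q ∧ p there: e:T, f:F. ✓
d: successors {a, e}; q ∧ p there: a:F, e:T. ✓
e: successors {c, e, g}; q ∧ p there: c:F, e:T, g:T. ✓
f: successors {a, b, e}; q ∧ p there: a:F, b:F, e:T. ✓
g: successors {d, e, f}; q ∧ p there: d:F, e:T, f:F. ✓
Satisfying worlds: {b, c, d, e, f, g}.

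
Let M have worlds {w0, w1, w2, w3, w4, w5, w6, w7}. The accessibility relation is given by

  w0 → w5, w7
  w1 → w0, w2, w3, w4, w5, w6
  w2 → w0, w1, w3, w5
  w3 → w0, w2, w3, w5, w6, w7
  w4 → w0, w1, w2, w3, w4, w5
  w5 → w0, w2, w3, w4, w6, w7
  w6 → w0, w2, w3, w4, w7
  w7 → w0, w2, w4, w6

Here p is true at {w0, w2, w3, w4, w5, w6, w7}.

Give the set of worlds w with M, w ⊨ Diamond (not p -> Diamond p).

{w0, w1, w2, w3, w4, w5, w6, w7}

w0: successors {w5, w7}; not p -> Diamond p there: w5:T, w7:T. ✓
w1: successors {w0, w2, w3, w4, w5, w6}; not p -> Diamond p there: w0:T, w2:T, w3:T, w4:T, w5:T, w6:T. ✓
w2: successors {w0, w1, w3, w5}; not p -> Diamond p there: w0:T, w1:T, w3:T, w5:T. ✓
w3: successors {w0, w2, w3, w5, w6, w7}; not p -> Diamond p there: w0:T, w2:T, w3:T, w5:T, w6:T, w7:T. ✓
w4: successors {w0, w1, w2, w3, w4, w5}; not p -> Diamond p there: w0:T, w1:T, w2:T, w3:T, w4:T, w5:T. ✓
w5: successors {w0, w2, w3, w4, w6, w7}; not p -> Diamond p there: w0:T, w2:T, w3:T, w4:T, w6:T, w7:T. ✓
w6: successors {w0, w2, w3, w4, w7}; not p -> Diamond p there: w0:T, w2:T, w3:T, w4:T, w7:T. ✓
w7: successors {w0, w2, w4, w6}; not p -> Diamond p there: w0:T, w2:T, w4:T, w6:T. ✓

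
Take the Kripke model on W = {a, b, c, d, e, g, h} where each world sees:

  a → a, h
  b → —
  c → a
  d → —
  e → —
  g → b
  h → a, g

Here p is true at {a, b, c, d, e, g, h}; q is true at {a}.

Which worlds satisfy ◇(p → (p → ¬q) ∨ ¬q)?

a: successors {a, h}; p → (p → ¬q) ∨ ¬q there: a:F, h:T. ✓
b: no successors, so ◇(p → (p → ¬q) ∨ ¬q) fails. ✗
c: successors {a}; p → (p → ¬q) ∨ ¬q there: a:F. ✗
d: no successors, so ◇(p → (p → ¬q) ∨ ¬q) fails. ✗
e: no successors, so ◇(p → (p → ¬q) ∨ ¬q) fails. ✗
g: successors {b}; p → (p → ¬q) ∨ ¬q there: b:T. ✓
h: successors {a, g}; p → (p → ¬q) ∨ ¬q there: a:F, g:T. ✓

{a, g, h}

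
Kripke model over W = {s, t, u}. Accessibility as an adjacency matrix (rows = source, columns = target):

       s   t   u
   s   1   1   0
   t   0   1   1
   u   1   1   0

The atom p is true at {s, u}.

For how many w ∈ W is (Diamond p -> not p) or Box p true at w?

1

s: Diamond p -> not p is F, Box p is F. ✗
t: Diamond p -> not p is T, Box p is F. ✓
u: Diamond p -> not p is F, Box p is F. ✗
Satisfying worlds: {t}.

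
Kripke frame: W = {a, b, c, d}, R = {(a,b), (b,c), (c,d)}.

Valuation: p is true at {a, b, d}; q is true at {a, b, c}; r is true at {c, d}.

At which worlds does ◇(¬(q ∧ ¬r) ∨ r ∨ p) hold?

{a, b, c}

a: successors {b}; ¬(q ∧ ¬r) ∨ r ∨ p there: b:T. ✓
b: successors {c}; ¬(q ∧ ¬r) ∨ r ∨ p there: c:T. ✓
c: successors {d}; ¬(q ∧ ¬r) ∨ r ∨ p there: d:T. ✓
d: no successors, so ◇(¬(q ∧ ¬r) ∨ r ∨ p) fails. ✗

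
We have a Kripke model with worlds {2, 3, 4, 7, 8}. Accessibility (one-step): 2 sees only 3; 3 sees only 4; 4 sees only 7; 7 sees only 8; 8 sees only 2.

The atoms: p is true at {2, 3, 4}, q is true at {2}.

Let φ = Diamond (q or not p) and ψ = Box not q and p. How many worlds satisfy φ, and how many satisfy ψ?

3 and 3

For Diamond (q or not p):
2: successors {3}; q or not p there: 3:F. ✗
3: successors {4}; q or not p there: 4:F. ✗
4: successors {7}; q or not p there: 7:T. ✓
7: successors {8}; q or not p there: 8:T. ✓
8: successors {2}; q or not p there: 2:T. ✓
— 3 worlds.
For Box not q and p:
2: Box not q is T, p is T. ✓
3: Box not q is T, p is T. ✓
4: Box not q is T, p is T. ✓
7: Box not q is T, p is F. ✗
8: Box not q is F, p is F. ✗
— 3 worlds.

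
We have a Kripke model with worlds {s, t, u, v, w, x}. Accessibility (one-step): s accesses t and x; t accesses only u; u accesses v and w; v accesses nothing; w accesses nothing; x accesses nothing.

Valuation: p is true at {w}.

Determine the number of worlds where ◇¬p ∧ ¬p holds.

3

s: ◇¬p is T, ¬p is T. ✓
t: ◇¬p is T, ¬p is T. ✓
u: ◇¬p is T, ¬p is T. ✓
v: ◇¬p is F, ¬p is T. ✗
w: ◇¬p is F, ¬p is F. ✗
x: ◇¬p is F, ¬p is T. ✗
Satisfying worlds: {s, t, u}.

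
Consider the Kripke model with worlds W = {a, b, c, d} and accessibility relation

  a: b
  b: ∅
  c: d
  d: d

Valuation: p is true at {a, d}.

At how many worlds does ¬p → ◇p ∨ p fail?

1

a: ¬p is F, ◇p ∨ p is T. ✓
b: ¬p is T, ◇p ∨ p is F. ✗
c: ¬p is T, ◇p ∨ p is T. ✓
d: ¬p is F, ◇p ∨ p is T. ✓
Satisfying worlds: {a, c, d}.
So ¬p → ◇p ∨ p fails at the other 1 world.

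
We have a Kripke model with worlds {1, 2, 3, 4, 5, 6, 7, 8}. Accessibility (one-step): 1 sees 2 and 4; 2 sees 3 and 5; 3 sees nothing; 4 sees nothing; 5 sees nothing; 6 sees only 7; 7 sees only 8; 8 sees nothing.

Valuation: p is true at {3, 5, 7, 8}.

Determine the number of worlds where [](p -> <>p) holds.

6

1: successors {2, 4}; p -> <>p there: 2:T, 4:T. ✓
2: successors {3, 5}; p -> <>p there: 3:F, 5:F. ✗
3: no successors, so [](p -> <>p) holds vacuously. ✓
4: no successors, so [](p -> <>p) holds vacuously. ✓
5: no successors, so [](p -> <>p) holds vacuously. ✓
6: successors {7}; p -> <>p there: 7:T. ✓
7: successors {8}; p -> <>p there: 8:F. ✗
8: no successors, so [](p -> <>p) holds vacuously. ✓
Satisfying worlds: {1, 3, 4, 5, 6, 8}.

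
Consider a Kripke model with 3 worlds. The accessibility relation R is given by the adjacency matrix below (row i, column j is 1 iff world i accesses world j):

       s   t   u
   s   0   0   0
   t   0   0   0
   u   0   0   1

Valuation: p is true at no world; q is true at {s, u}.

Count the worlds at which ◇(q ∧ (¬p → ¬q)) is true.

0

s: no successors, so ◇(q ∧ (¬p → ¬q)) fails. ✗
t: no successors, so ◇(q ∧ (¬p → ¬q)) fails. ✗
u: successors {u}; q ∧ (¬p → ¬q) there: u:F. ✗
Satisfying worlds: ∅.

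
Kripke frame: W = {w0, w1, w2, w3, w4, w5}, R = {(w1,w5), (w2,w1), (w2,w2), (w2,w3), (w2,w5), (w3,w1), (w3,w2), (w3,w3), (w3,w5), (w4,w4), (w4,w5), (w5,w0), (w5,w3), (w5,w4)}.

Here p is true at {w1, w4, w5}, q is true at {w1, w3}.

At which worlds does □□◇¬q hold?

{w0, w5}

w0: no successors, so □□◇¬q holds vacuously. ✓
w1: successors {w5}; □◇¬q there: w5:F. ✗
w2: successors {w1, w2, w3, w5}; □◇¬q there: w1:T, w2:T, w3:T, w5:F. ✗
w3: successors {w1, w2, w3, w5}; □◇¬q there: w1:T, w2:T, w3:T, w5:F. ✗
w4: successors {w4, w5}; □◇¬q there: w4:T, w5:F. ✗
w5: successors {w0, w3, w4}; □◇¬q there: w0:T, w3:T, w4:T. ✓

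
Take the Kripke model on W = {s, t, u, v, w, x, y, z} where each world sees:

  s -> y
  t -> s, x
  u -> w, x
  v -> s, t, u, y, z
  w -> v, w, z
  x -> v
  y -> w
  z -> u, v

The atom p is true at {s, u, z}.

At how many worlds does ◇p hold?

s: successors {y}; p there: y:F. ✗
t: successors {s, x}; p there: s:T, x:F. ✓
u: successors {w, x}; p there: w:F, x:F. ✗
v: successors {s, t, u, y, z}; p there: s:T, t:F, u:T, y:F, z:T. ✓
w: successors {v, w, z}; p there: v:F, w:F, z:T. ✓
x: successors {v}; p there: v:F. ✗
y: successors {w}; p there: w:F. ✗
z: successors {u, v}; p there: u:T, v:F. ✓
Satisfying worlds: {t, v, w, z}.

4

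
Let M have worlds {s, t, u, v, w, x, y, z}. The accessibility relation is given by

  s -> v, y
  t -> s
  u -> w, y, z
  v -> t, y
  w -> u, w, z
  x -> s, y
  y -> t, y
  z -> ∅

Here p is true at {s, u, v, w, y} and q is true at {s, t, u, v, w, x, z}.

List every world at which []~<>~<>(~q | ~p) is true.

{t, z}

s: successors {v, y}; ~<>~<>(~q | ~p) there: v:F, y:F. ✗
t: successors {s}; ~<>~<>(~q | ~p) there: s:T. ✓
u: successors {w, y, z}; ~<>~<>(~q | ~p) there: w:F, y:F, z:T. ✗
v: successors {t, y}; ~<>~<>(~q | ~p) there: t:T, y:F. ✗
w: successors {u, w, z}; ~<>~<>(~q | ~p) there: u:F, w:F, z:T. ✗
x: successors {s, y}; ~<>~<>(~q | ~p) there: s:T, y:F. ✗
y: successors {t, y}; ~<>~<>(~q | ~p) there: t:T, y:F. ✗
z: no successors, so []~<>~<>(~q | ~p) holds vacuously. ✓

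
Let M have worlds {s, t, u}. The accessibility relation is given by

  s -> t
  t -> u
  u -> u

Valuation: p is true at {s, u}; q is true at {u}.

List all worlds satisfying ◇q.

s: successors {t}; q there: t:F. ✗
t: successors {u}; q there: u:T. ✓
u: successors {u}; q there: u:T. ✓

{t, u}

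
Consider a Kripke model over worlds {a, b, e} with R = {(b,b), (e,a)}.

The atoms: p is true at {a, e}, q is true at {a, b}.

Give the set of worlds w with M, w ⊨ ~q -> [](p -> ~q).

{a, b}

a: ~q is F, [](p -> ~q) is T. ✓
b: ~q is F, [](p -> ~q) is T. ✓
e: ~q is T, [](p -> ~q) is F. ✗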